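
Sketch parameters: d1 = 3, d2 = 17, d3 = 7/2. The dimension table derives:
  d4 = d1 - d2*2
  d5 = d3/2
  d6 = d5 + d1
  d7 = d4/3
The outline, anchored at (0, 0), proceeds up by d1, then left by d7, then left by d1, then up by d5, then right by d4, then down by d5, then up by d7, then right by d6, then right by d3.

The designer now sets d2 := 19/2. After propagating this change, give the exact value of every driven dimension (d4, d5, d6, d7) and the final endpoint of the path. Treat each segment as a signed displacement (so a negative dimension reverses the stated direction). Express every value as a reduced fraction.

d4 = -16
d5 = 7/4
d6 = 19/4
d7 = -16/3
endpoint = (-65/12, -7/3)

Apply edit: d2 := 19/2
  d4 = d1 - d2*2 = -16
  d5 = d3/2 = 7/4
  d6 = d5 + d1 = 19/4
  d7 = d4/3 = -16/3
Walk from origin (0, 0):
  seg 1: up by d1 = 3 → (0, 3)
  seg 2: left by d7 = -16/3 → (16/3, 3)
  seg 3: left by d1 = 3 → (7/3, 3)
  seg 4: up by d5 = 7/4 → (7/3, 19/4)
  seg 5: right by d4 = -16 → (-41/3, 19/4)
  seg 6: down by d5 = 7/4 → (-41/3, 3)
  seg 7: up by d7 = -16/3 → (-41/3, -7/3)
  seg 8: right by d6 = 19/4 → (-107/12, -7/3)
  seg 9: right by d3 = 7/2 → (-65/12, -7/3)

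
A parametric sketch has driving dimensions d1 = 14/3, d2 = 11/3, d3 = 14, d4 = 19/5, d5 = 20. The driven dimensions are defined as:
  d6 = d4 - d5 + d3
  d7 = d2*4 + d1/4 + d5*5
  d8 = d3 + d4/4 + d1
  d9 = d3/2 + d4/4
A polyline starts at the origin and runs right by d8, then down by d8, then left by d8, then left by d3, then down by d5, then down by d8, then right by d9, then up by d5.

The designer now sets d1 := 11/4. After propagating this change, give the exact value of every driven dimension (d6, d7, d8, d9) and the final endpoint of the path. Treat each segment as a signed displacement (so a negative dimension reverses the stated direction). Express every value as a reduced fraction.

d6 = -11/5
d7 = 5537/48
d8 = 177/10
d9 = 159/20
endpoint = (-121/20, -177/5)

Apply edit: d1 := 11/4
  d6 = d4 - d5 + d3 = -11/5
  d7 = d2*4 + d1/4 + d5*5 = 5537/48
  d8 = d3 + d4/4 + d1 = 177/10
  d9 = d3/2 + d4/4 = 159/20
Walk from origin (0, 0):
  seg 1: right by d8 = 177/10 → (177/10, 0)
  seg 2: down by d8 = 177/10 → (177/10, -177/10)
  seg 3: left by d8 = 177/10 → (0, -177/10)
  seg 4: left by d3 = 14 → (-14, -177/10)
  seg 5: down by d5 = 20 → (-14, -377/10)
  seg 6: down by d8 = 177/10 → (-14, -277/5)
  seg 7: right by d9 = 159/20 → (-121/20, -277/5)
  seg 8: up by d5 = 20 → (-121/20, -177/5)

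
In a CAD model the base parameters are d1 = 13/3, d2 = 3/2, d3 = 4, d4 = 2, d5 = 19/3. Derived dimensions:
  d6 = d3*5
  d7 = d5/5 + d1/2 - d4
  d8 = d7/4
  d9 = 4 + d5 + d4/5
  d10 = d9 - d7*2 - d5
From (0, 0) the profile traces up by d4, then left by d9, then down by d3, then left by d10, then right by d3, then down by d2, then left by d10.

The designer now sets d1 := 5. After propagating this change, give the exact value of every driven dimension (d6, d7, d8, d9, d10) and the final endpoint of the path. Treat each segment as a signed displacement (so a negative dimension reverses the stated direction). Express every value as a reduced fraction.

Apply edit: d1 := 5
  d6 = d3*5 = 20
  d7 = d5/5 + d1/2 - d4 = 53/30
  d8 = d7/4 = 53/120
  d9 = 4 + d5 + d4/5 = 161/15
  d10 = d9 - d7*2 - d5 = 13/15
Walk from origin (0, 0):
  seg 1: up by d4 = 2 → (0, 2)
  seg 2: left by d9 = 161/15 → (-161/15, 2)
  seg 3: down by d3 = 4 → (-161/15, -2)
  seg 4: left by d10 = 13/15 → (-58/5, -2)
  seg 5: right by d3 = 4 → (-38/5, -2)
  seg 6: down by d2 = 3/2 → (-38/5, -7/2)
  seg 7: left by d10 = 13/15 → (-127/15, -7/2)

d6 = 20
d7 = 53/30
d8 = 53/120
d9 = 161/15
d10 = 13/15
endpoint = (-127/15, -7/2)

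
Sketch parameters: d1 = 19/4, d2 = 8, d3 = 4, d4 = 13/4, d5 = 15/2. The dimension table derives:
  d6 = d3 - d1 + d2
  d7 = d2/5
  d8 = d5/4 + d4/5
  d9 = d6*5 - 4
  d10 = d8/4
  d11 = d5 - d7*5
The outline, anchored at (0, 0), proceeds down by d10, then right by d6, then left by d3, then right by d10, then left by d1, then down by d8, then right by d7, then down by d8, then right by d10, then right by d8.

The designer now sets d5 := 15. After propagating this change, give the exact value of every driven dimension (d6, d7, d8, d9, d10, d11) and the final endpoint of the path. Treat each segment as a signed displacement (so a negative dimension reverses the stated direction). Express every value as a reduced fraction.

Apply edit: d5 := 15
  d6 = d3 - d1 + d2 = 29/4
  d7 = d2/5 = 8/5
  d8 = d5/4 + d4/5 = 22/5
  d9 = d6*5 - 4 = 129/4
  d10 = d8/4 = 11/10
  d11 = d5 - d7*5 = 7
Walk from origin (0, 0):
  seg 1: down by d10 = 11/10 → (0, -11/10)
  seg 2: right by d6 = 29/4 → (29/4, -11/10)
  seg 3: left by d3 = 4 → (13/4, -11/10)
  seg 4: right by d10 = 11/10 → (87/20, -11/10)
  seg 5: left by d1 = 19/4 → (-2/5, -11/10)
  seg 6: down by d8 = 22/5 → (-2/5, -11/2)
  seg 7: right by d7 = 8/5 → (6/5, -11/2)
  seg 8: down by d8 = 22/5 → (6/5, -99/10)
  seg 9: right by d10 = 11/10 → (23/10, -99/10)
  seg 10: right by d8 = 22/5 → (67/10, -99/10)

d6 = 29/4
d7 = 8/5
d8 = 22/5
d9 = 129/4
d10 = 11/10
d11 = 7
endpoint = (67/10, -99/10)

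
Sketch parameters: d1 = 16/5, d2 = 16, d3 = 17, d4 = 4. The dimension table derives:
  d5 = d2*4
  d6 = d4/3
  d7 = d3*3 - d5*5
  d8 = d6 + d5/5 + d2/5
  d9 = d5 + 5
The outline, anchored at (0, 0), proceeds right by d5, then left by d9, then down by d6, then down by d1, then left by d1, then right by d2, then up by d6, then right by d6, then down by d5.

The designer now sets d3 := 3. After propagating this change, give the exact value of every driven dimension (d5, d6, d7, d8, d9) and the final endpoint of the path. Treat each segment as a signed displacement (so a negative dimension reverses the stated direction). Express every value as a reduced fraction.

Apply edit: d3 := 3
  d5 = d2*4 = 64
  d6 = d4/3 = 4/3
  d7 = d3*3 - d5*5 = -311
  d8 = d6 + d5/5 + d2/5 = 52/3
  d9 = d5 + 5 = 69
Walk from origin (0, 0):
  seg 1: right by d5 = 64 → (64, 0)
  seg 2: left by d9 = 69 → (-5, 0)
  seg 3: down by d6 = 4/3 → (-5, -4/3)
  seg 4: down by d1 = 16/5 → (-5, -68/15)
  seg 5: left by d1 = 16/5 → (-41/5, -68/15)
  seg 6: right by d2 = 16 → (39/5, -68/15)
  seg 7: up by d6 = 4/3 → (39/5, -16/5)
  seg 8: right by d6 = 4/3 → (137/15, -16/5)
  seg 9: down by d5 = 64 → (137/15, -336/5)

d5 = 64
d6 = 4/3
d7 = -311
d8 = 52/3
d9 = 69
endpoint = (137/15, -336/5)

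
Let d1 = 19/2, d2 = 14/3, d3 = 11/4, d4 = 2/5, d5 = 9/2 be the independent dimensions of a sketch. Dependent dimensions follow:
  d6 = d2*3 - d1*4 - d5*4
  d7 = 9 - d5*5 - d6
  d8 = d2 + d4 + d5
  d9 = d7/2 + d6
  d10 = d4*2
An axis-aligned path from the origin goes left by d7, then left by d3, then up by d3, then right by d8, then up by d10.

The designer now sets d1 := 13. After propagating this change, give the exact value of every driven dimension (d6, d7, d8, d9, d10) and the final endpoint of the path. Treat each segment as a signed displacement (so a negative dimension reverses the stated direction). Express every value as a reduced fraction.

Apply edit: d1 := 13
  d6 = d2*3 - d1*4 - d5*4 = -56
  d7 = 9 - d5*5 - d6 = 85/2
  d8 = d2 + d4 + d5 = 287/30
  d9 = d7/2 + d6 = -139/4
  d10 = d4*2 = 4/5
Walk from origin (0, 0):
  seg 1: left by d7 = 85/2 → (-85/2, 0)
  seg 2: left by d3 = 11/4 → (-181/4, 0)
  seg 3: up by d3 = 11/4 → (-181/4, 11/4)
  seg 4: right by d8 = 287/30 → (-2141/60, 11/4)
  seg 5: up by d10 = 4/5 → (-2141/60, 71/20)

d6 = -56
d7 = 85/2
d8 = 287/30
d9 = -139/4
d10 = 4/5
endpoint = (-2141/60, 71/20)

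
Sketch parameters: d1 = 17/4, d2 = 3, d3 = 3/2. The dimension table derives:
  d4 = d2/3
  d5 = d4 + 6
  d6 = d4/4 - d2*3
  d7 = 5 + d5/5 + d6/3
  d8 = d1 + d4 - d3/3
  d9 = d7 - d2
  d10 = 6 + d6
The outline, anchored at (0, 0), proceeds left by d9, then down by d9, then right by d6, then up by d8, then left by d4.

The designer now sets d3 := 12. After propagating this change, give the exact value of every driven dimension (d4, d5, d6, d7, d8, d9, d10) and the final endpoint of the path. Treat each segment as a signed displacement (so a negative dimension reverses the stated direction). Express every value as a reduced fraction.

Apply edit: d3 := 12
  d4 = d2/3 = 1
  d5 = d4 + 6 = 7
  d6 = d4/4 - d2*3 = -35/4
  d7 = 5 + d5/5 + d6/3 = 209/60
  d8 = d1 + d4 - d3/3 = 5/4
  d9 = d7 - d2 = 29/60
  d10 = 6 + d6 = -11/4
Walk from origin (0, 0):
  seg 1: left by d9 = 29/60 → (-29/60, 0)
  seg 2: down by d9 = 29/60 → (-29/60, -29/60)
  seg 3: right by d6 = -35/4 → (-277/30, -29/60)
  seg 4: up by d8 = 5/4 → (-277/30, 23/30)
  seg 5: left by d4 = 1 → (-307/30, 23/30)

d4 = 1
d5 = 7
d6 = -35/4
d7 = 209/60
d8 = 5/4
d9 = 29/60
d10 = -11/4
endpoint = (-307/30, 23/30)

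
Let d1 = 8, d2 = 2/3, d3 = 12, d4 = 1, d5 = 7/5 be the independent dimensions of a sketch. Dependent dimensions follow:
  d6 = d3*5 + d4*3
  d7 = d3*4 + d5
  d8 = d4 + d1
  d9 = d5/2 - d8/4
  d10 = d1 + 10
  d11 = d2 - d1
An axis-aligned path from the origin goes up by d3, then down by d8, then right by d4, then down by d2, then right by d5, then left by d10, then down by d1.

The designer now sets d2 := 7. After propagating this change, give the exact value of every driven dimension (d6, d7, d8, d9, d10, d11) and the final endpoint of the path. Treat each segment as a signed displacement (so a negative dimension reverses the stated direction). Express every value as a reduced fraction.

d6 = 63
d7 = 247/5
d8 = 9
d9 = -31/20
d10 = 18
d11 = -1
endpoint = (-78/5, -12)

Apply edit: d2 := 7
  d6 = d3*5 + d4*3 = 63
  d7 = d3*4 + d5 = 247/5
  d8 = d4 + d1 = 9
  d9 = d5/2 - d8/4 = -31/20
  d10 = d1 + 10 = 18
  d11 = d2 - d1 = -1
Walk from origin (0, 0):
  seg 1: up by d3 = 12 → (0, 12)
  seg 2: down by d8 = 9 → (0, 3)
  seg 3: right by d4 = 1 → (1, 3)
  seg 4: down by d2 = 7 → (1, -4)
  seg 5: right by d5 = 7/5 → (12/5, -4)
  seg 6: left by d10 = 18 → (-78/5, -4)
  seg 7: down by d1 = 8 → (-78/5, -12)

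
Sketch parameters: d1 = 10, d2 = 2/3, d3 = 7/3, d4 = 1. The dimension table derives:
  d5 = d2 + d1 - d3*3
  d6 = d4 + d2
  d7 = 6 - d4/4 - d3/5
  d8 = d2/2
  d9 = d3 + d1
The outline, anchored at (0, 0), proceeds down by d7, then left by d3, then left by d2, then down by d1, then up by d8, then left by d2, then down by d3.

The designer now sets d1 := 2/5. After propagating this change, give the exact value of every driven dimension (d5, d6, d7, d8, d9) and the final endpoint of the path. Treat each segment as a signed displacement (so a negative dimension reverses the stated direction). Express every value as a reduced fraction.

Apply edit: d1 := 2/5
  d5 = d2 + d1 - d3*3 = -89/15
  d6 = d4 + d2 = 5/3
  d7 = 6 - d4/4 - d3/5 = 317/60
  d8 = d2/2 = 1/3
  d9 = d3 + d1 = 41/15
Walk from origin (0, 0):
  seg 1: down by d7 = 317/60 → (0, -317/60)
  seg 2: left by d3 = 7/3 → (-7/3, -317/60)
  seg 3: left by d2 = 2/3 → (-3, -317/60)
  seg 4: down by d1 = 2/5 → (-3, -341/60)
  seg 5: up by d8 = 1/3 → (-3, -107/20)
  seg 6: left by d2 = 2/3 → (-11/3, -107/20)
  seg 7: down by d3 = 7/3 → (-11/3, -461/60)

d5 = -89/15
d6 = 5/3
d7 = 317/60
d8 = 1/3
d9 = 41/15
endpoint = (-11/3, -461/60)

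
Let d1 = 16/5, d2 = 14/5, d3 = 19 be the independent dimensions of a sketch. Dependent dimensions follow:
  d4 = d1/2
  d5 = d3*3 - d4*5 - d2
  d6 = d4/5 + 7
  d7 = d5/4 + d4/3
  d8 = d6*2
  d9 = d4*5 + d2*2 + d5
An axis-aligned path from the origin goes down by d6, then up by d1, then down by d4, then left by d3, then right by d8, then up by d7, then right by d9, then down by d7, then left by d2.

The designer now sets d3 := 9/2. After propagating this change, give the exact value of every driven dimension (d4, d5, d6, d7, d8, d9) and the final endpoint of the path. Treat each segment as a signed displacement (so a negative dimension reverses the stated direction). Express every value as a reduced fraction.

d4 = 8/5
d5 = 27/10
d6 = 183/25
d7 = 29/24
d8 = 366/25
d9 = 163/10
endpoint = (591/25, -143/25)

Apply edit: d3 := 9/2
  d4 = d1/2 = 8/5
  d5 = d3*3 - d4*5 - d2 = 27/10
  d6 = d4/5 + 7 = 183/25
  d7 = d5/4 + d4/3 = 29/24
  d8 = d6*2 = 366/25
  d9 = d4*5 + d2*2 + d5 = 163/10
Walk from origin (0, 0):
  seg 1: down by d6 = 183/25 → (0, -183/25)
  seg 2: up by d1 = 16/5 → (0, -103/25)
  seg 3: down by d4 = 8/5 → (0, -143/25)
  seg 4: left by d3 = 9/2 → (-9/2, -143/25)
  seg 5: right by d8 = 366/25 → (507/50, -143/25)
  seg 6: up by d7 = 29/24 → (507/50, -2707/600)
  seg 7: right by d9 = 163/10 → (661/25, -2707/600)
  seg 8: down by d7 = 29/24 → (661/25, -143/25)
  seg 9: left by d2 = 14/5 → (591/25, -143/25)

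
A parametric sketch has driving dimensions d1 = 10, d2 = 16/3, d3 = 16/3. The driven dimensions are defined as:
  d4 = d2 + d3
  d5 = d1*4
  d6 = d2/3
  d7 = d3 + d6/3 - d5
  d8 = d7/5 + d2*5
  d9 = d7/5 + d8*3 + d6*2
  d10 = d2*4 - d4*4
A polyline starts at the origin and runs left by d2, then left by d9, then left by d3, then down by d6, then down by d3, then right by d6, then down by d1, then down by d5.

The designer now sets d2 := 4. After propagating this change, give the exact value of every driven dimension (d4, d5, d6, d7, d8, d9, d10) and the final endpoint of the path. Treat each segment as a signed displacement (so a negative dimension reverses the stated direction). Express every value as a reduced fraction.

d4 = 28/3
d5 = 40
d6 = 4/3
d7 = -308/9
d8 = 592/45
d9 = 1588/45
d10 = -64/3
endpoint = (-1948/45, -170/3)

Apply edit: d2 := 4
  d4 = d2 + d3 = 28/3
  d5 = d1*4 = 40
  d6 = d2/3 = 4/3
  d7 = d3 + d6/3 - d5 = -308/9
  d8 = d7/5 + d2*5 = 592/45
  d9 = d7/5 + d8*3 + d6*2 = 1588/45
  d10 = d2*4 - d4*4 = -64/3
Walk from origin (0, 0):
  seg 1: left by d2 = 4 → (-4, 0)
  seg 2: left by d9 = 1588/45 → (-1768/45, 0)
  seg 3: left by d3 = 16/3 → (-2008/45, 0)
  seg 4: down by d6 = 4/3 → (-2008/45, -4/3)
  seg 5: down by d3 = 16/3 → (-2008/45, -20/3)
  seg 6: right by d6 = 4/3 → (-1948/45, -20/3)
  seg 7: down by d1 = 10 → (-1948/45, -50/3)
  seg 8: down by d5 = 40 → (-1948/45, -170/3)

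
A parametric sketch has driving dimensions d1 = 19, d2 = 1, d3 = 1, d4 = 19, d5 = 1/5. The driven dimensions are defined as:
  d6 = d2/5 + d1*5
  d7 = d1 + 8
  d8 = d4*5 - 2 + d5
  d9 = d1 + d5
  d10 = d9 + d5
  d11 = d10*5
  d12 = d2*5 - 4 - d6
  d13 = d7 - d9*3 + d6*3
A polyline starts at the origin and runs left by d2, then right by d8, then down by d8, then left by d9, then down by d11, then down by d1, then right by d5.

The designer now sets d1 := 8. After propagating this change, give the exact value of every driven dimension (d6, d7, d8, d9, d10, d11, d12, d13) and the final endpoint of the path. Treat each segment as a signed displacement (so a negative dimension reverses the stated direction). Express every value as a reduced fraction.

d6 = 201/5
d7 = 16
d8 = 466/5
d9 = 41/5
d10 = 42/5
d11 = 42
d12 = -196/5
d13 = 112
endpoint = (421/5, -716/5)

Apply edit: d1 := 8
  d6 = d2/5 + d1*5 = 201/5
  d7 = d1 + 8 = 16
  d8 = d4*5 - 2 + d5 = 466/5
  d9 = d1 + d5 = 41/5
  d10 = d9 + d5 = 42/5
  d11 = d10*5 = 42
  d12 = d2*5 - 4 - d6 = -196/5
  d13 = d7 - d9*3 + d6*3 = 112
Walk from origin (0, 0):
  seg 1: left by d2 = 1 → (-1, 0)
  seg 2: right by d8 = 466/5 → (461/5, 0)
  seg 3: down by d8 = 466/5 → (461/5, -466/5)
  seg 4: left by d9 = 41/5 → (84, -466/5)
  seg 5: down by d11 = 42 → (84, -676/5)
  seg 6: down by d1 = 8 → (84, -716/5)
  seg 7: right by d5 = 1/5 → (421/5, -716/5)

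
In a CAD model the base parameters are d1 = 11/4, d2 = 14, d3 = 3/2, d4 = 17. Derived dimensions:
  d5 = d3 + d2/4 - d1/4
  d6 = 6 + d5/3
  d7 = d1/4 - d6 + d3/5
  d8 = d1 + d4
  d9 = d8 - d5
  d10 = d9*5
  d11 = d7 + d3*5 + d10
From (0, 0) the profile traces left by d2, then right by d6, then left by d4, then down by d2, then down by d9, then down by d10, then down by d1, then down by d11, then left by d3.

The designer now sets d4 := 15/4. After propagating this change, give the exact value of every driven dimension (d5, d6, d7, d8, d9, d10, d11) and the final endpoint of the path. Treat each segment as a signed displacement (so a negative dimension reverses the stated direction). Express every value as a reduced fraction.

d5 = 69/16
d6 = 119/16
d7 = -129/20
d8 = 13/2
d9 = 35/16
d10 = 175/16
d11 = 959/80
endpoint = (-189/16, -3349/80)

Apply edit: d4 := 15/4
  d5 = d3 + d2/4 - d1/4 = 69/16
  d6 = 6 + d5/3 = 119/16
  d7 = d1/4 - d6 + d3/5 = -129/20
  d8 = d1 + d4 = 13/2
  d9 = d8 - d5 = 35/16
  d10 = d9*5 = 175/16
  d11 = d7 + d3*5 + d10 = 959/80
Walk from origin (0, 0):
  seg 1: left by d2 = 14 → (-14, 0)
  seg 2: right by d6 = 119/16 → (-105/16, 0)
  seg 3: left by d4 = 15/4 → (-165/16, 0)
  seg 4: down by d2 = 14 → (-165/16, -14)
  seg 5: down by d9 = 35/16 → (-165/16, -259/16)
  seg 6: down by d10 = 175/16 → (-165/16, -217/8)
  seg 7: down by d1 = 11/4 → (-165/16, -239/8)
  seg 8: down by d11 = 959/80 → (-165/16, -3349/80)
  seg 9: left by d3 = 3/2 → (-189/16, -3349/80)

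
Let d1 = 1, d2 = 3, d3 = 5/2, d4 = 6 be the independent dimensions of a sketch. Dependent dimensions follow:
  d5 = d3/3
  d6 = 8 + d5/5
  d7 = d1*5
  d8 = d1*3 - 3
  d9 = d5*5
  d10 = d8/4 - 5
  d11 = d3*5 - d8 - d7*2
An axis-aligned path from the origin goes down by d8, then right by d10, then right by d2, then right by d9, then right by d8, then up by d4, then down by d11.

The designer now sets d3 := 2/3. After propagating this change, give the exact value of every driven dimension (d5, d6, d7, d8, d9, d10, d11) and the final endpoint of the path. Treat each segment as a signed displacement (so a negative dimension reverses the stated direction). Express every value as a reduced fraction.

d5 = 2/9
d6 = 362/45
d7 = 5
d8 = 0
d9 = 10/9
d10 = -5
d11 = -20/3
endpoint = (-8/9, 38/3)

Apply edit: d3 := 2/3
  d5 = d3/3 = 2/9
  d6 = 8 + d5/5 = 362/45
  d7 = d1*5 = 5
  d8 = d1*3 - 3 = 0
  d9 = d5*5 = 10/9
  d10 = d8/4 - 5 = -5
  d11 = d3*5 - d8 - d7*2 = -20/3
Walk from origin (0, 0):
  seg 1: down by d8 = 0 → (0, 0)
  seg 2: right by d10 = -5 → (-5, 0)
  seg 3: right by d2 = 3 → (-2, 0)
  seg 4: right by d9 = 10/9 → (-8/9, 0)
  seg 5: right by d8 = 0 → (-8/9, 0)
  seg 6: up by d4 = 6 → (-8/9, 6)
  seg 7: down by d11 = -20/3 → (-8/9, 38/3)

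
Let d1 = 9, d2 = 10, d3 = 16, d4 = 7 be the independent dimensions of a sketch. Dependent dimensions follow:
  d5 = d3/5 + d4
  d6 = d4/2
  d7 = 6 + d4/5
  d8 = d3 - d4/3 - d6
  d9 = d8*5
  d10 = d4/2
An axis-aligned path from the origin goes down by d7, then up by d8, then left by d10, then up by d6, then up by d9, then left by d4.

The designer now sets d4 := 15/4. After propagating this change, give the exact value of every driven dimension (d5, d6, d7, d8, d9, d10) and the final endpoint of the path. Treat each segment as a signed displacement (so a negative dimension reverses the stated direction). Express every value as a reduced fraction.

d5 = 139/20
d6 = 15/8
d7 = 27/4
d8 = 103/8
d9 = 515/8
d10 = 15/8
endpoint = (-45/8, 579/8)

Apply edit: d4 := 15/4
  d5 = d3/5 + d4 = 139/20
  d6 = d4/2 = 15/8
  d7 = 6 + d4/5 = 27/4
  d8 = d3 - d4/3 - d6 = 103/8
  d9 = d8*5 = 515/8
  d10 = d4/2 = 15/8
Walk from origin (0, 0):
  seg 1: down by d7 = 27/4 → (0, -27/4)
  seg 2: up by d8 = 103/8 → (0, 49/8)
  seg 3: left by d10 = 15/8 → (-15/8, 49/8)
  seg 4: up by d6 = 15/8 → (-15/8, 8)
  seg 5: up by d9 = 515/8 → (-15/8, 579/8)
  seg 6: left by d4 = 15/4 → (-45/8, 579/8)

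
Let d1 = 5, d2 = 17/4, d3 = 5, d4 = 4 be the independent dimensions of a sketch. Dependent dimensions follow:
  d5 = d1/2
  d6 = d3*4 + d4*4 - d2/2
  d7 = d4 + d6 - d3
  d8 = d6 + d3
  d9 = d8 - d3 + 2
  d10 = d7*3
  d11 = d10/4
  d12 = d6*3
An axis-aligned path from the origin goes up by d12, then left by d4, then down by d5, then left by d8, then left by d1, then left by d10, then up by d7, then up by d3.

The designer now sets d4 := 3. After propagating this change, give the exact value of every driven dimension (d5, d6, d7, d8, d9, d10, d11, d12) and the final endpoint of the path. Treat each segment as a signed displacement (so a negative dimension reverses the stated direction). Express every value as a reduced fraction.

d5 = 5/2
d6 = 239/8
d7 = 223/8
d8 = 279/8
d9 = 255/8
d10 = 669/8
d11 = 669/32
d12 = 717/8
endpoint = (-253/2, 120)

Apply edit: d4 := 3
  d5 = d1/2 = 5/2
  d6 = d3*4 + d4*4 - d2/2 = 239/8
  d7 = d4 + d6 - d3 = 223/8
  d8 = d6 + d3 = 279/8
  d9 = d8 - d3 + 2 = 255/8
  d10 = d7*3 = 669/8
  d11 = d10/4 = 669/32
  d12 = d6*3 = 717/8
Walk from origin (0, 0):
  seg 1: up by d12 = 717/8 → (0, 717/8)
  seg 2: left by d4 = 3 → (-3, 717/8)
  seg 3: down by d5 = 5/2 → (-3, 697/8)
  seg 4: left by d8 = 279/8 → (-303/8, 697/8)
  seg 5: left by d1 = 5 → (-343/8, 697/8)
  seg 6: left by d10 = 669/8 → (-253/2, 697/8)
  seg 7: up by d7 = 223/8 → (-253/2, 115)
  seg 8: up by d3 = 5 → (-253/2, 120)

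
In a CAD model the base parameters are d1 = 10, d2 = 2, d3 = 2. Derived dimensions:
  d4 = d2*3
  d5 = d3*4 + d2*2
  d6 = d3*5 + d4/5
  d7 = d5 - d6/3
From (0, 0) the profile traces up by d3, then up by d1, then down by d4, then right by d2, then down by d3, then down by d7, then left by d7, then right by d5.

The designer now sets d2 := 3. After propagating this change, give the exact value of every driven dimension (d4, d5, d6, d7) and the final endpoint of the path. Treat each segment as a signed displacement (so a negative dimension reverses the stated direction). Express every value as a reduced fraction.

Apply edit: d2 := 3
  d4 = d2*3 = 9
  d5 = d3*4 + d2*2 = 14
  d6 = d3*5 + d4/5 = 59/5
  d7 = d5 - d6/3 = 151/15
Walk from origin (0, 0):
  seg 1: up by d3 = 2 → (0, 2)
  seg 2: up by d1 = 10 → (0, 12)
  seg 3: down by d4 = 9 → (0, 3)
  seg 4: right by d2 = 3 → (3, 3)
  seg 5: down by d3 = 2 → (3, 1)
  seg 6: down by d7 = 151/15 → (3, -136/15)
  seg 7: left by d7 = 151/15 → (-106/15, -136/15)
  seg 8: right by d5 = 14 → (104/15, -136/15)

d4 = 9
d5 = 14
d6 = 59/5
d7 = 151/15
endpoint = (104/15, -136/15)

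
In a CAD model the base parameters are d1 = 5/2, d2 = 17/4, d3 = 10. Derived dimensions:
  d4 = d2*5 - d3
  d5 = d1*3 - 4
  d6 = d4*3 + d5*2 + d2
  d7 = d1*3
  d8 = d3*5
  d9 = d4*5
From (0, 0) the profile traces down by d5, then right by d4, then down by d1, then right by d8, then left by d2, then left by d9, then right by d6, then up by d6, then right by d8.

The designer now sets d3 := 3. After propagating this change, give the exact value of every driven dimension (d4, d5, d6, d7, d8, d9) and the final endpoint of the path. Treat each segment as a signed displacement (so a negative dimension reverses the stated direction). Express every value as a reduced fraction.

d4 = 73/4
d5 = 7/2
d6 = 66
d7 = 15/2
d8 = 15
d9 = 365/4
endpoint = (75/4, 60)

Apply edit: d3 := 3
  d4 = d2*5 - d3 = 73/4
  d5 = d1*3 - 4 = 7/2
  d6 = d4*3 + d5*2 + d2 = 66
  d7 = d1*3 = 15/2
  d8 = d3*5 = 15
  d9 = d4*5 = 365/4
Walk from origin (0, 0):
  seg 1: down by d5 = 7/2 → (0, -7/2)
  seg 2: right by d4 = 73/4 → (73/4, -7/2)
  seg 3: down by d1 = 5/2 → (73/4, -6)
  seg 4: right by d8 = 15 → (133/4, -6)
  seg 5: left by d2 = 17/4 → (29, -6)
  seg 6: left by d9 = 365/4 → (-249/4, -6)
  seg 7: right by d6 = 66 → (15/4, -6)
  seg 8: up by d6 = 66 → (15/4, 60)
  seg 9: right by d8 = 15 → (75/4, 60)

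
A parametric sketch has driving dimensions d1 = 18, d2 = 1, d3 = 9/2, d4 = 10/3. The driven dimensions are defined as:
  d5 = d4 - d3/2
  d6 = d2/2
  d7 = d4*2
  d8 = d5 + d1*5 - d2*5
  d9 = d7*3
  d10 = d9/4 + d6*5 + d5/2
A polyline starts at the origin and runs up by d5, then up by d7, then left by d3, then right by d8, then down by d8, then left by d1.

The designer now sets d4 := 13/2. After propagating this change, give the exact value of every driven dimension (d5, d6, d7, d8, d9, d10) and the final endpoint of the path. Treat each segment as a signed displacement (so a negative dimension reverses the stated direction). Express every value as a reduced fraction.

d5 = 17/4
d6 = 1/2
d7 = 13
d8 = 357/4
d9 = 39
d10 = 115/8
endpoint = (267/4, -72)

Apply edit: d4 := 13/2
  d5 = d4 - d3/2 = 17/4
  d6 = d2/2 = 1/2
  d7 = d4*2 = 13
  d8 = d5 + d1*5 - d2*5 = 357/4
  d9 = d7*3 = 39
  d10 = d9/4 + d6*5 + d5/2 = 115/8
Walk from origin (0, 0):
  seg 1: up by d5 = 17/4 → (0, 17/4)
  seg 2: up by d7 = 13 → (0, 69/4)
  seg 3: left by d3 = 9/2 → (-9/2, 69/4)
  seg 4: right by d8 = 357/4 → (339/4, 69/4)
  seg 5: down by d8 = 357/4 → (339/4, -72)
  seg 6: left by d1 = 18 → (267/4, -72)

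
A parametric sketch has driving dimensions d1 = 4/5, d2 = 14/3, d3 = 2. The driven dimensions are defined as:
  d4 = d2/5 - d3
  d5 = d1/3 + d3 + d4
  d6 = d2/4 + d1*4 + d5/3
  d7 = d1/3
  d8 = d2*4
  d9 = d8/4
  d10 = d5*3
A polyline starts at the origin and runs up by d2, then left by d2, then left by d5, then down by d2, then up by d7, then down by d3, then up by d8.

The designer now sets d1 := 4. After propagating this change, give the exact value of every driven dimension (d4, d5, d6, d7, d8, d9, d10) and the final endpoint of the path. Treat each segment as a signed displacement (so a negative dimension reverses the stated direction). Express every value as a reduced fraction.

Apply edit: d1 := 4
  d4 = d2/5 - d3 = -16/15
  d5 = d1/3 + d3 + d4 = 34/15
  d6 = d2/4 + d1*4 + d5/3 = 1613/90
  d7 = d1/3 = 4/3
  d8 = d2*4 = 56/3
  d9 = d8/4 = 14/3
  d10 = d5*3 = 34/5
Walk from origin (0, 0):
  seg 1: up by d2 = 14/3 → (0, 14/3)
  seg 2: left by d2 = 14/3 → (-14/3, 14/3)
  seg 3: left by d5 = 34/15 → (-104/15, 14/3)
  seg 4: down by d2 = 14/3 → (-104/15, 0)
  seg 5: up by d7 = 4/3 → (-104/15, 4/3)
  seg 6: down by d3 = 2 → (-104/15, -2/3)
  seg 7: up by d8 = 56/3 → (-104/15, 18)

d4 = -16/15
d5 = 34/15
d6 = 1613/90
d7 = 4/3
d8 = 56/3
d9 = 14/3
d10 = 34/5
endpoint = (-104/15, 18)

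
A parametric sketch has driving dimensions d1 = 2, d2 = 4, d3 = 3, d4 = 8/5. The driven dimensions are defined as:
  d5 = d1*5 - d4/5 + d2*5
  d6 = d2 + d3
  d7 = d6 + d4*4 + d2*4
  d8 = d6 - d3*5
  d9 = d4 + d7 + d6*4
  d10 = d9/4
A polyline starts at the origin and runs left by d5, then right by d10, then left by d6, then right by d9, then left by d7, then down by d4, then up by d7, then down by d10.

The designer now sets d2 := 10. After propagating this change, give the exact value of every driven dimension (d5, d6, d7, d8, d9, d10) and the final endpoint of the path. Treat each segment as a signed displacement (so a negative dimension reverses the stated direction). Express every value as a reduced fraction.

d5 = 1492/25
d6 = 13
d7 = 297/5
d8 = -2
d9 = 113
d10 = 113/4
endpoint = (917/100, 591/20)

Apply edit: d2 := 10
  d5 = d1*5 - d4/5 + d2*5 = 1492/25
  d6 = d2 + d3 = 13
  d7 = d6 + d4*4 + d2*4 = 297/5
  d8 = d6 - d3*5 = -2
  d9 = d4 + d7 + d6*4 = 113
  d10 = d9/4 = 113/4
Walk from origin (0, 0):
  seg 1: left by d5 = 1492/25 → (-1492/25, 0)
  seg 2: right by d10 = 113/4 → (-3143/100, 0)
  seg 3: left by d6 = 13 → (-4443/100, 0)
  seg 4: right by d9 = 113 → (6857/100, 0)
  seg 5: left by d7 = 297/5 → (917/100, 0)
  seg 6: down by d4 = 8/5 → (917/100, -8/5)
  seg 7: up by d7 = 297/5 → (917/100, 289/5)
  seg 8: down by d10 = 113/4 → (917/100, 591/20)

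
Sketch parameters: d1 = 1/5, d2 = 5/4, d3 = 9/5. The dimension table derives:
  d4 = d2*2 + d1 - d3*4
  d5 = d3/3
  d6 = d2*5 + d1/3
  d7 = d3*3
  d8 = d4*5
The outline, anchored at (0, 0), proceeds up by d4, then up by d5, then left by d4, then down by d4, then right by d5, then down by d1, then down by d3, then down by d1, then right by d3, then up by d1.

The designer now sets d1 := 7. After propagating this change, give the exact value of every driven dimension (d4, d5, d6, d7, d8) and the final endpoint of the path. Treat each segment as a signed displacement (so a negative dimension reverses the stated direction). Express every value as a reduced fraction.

d4 = 23/10
d5 = 3/5
d6 = 103/12
d7 = 27/5
d8 = 23/2
endpoint = (1/10, -41/5)

Apply edit: d1 := 7
  d4 = d2*2 + d1 - d3*4 = 23/10
  d5 = d3/3 = 3/5
  d6 = d2*5 + d1/3 = 103/12
  d7 = d3*3 = 27/5
  d8 = d4*5 = 23/2
Walk from origin (0, 0):
  seg 1: up by d4 = 23/10 → (0, 23/10)
  seg 2: up by d5 = 3/5 → (0, 29/10)
  seg 3: left by d4 = 23/10 → (-23/10, 29/10)
  seg 4: down by d4 = 23/10 → (-23/10, 3/5)
  seg 5: right by d5 = 3/5 → (-17/10, 3/5)
  seg 6: down by d1 = 7 → (-17/10, -32/5)
  seg 7: down by d3 = 9/5 → (-17/10, -41/5)
  seg 8: down by d1 = 7 → (-17/10, -76/5)
  seg 9: right by d3 = 9/5 → (1/10, -76/5)
  seg 10: up by d1 = 7 → (1/10, -41/5)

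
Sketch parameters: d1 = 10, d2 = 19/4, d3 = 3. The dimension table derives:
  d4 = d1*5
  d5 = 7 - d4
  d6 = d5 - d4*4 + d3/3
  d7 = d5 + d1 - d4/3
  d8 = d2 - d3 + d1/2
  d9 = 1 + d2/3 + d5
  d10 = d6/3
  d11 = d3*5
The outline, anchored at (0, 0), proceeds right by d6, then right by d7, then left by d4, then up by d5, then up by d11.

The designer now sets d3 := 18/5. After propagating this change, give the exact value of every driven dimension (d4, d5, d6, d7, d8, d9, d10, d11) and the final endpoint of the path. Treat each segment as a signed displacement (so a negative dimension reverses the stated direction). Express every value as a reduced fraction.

Apply edit: d3 := 18/5
  d4 = d1*5 = 50
  d5 = 7 - d4 = -43
  d6 = d5 - d4*4 + d3/3 = -1209/5
  d7 = d5 + d1 - d4/3 = -149/3
  d8 = d2 - d3 + d1/2 = 123/20
  d9 = 1 + d2/3 + d5 = -485/12
  d10 = d6/3 = -403/5
  d11 = d3*5 = 18
Walk from origin (0, 0):
  seg 1: right by d6 = -1209/5 → (-1209/5, 0)
  seg 2: right by d7 = -149/3 → (-4372/15, 0)
  seg 3: left by d4 = 50 → (-5122/15, 0)
  seg 4: up by d5 = -43 → (-5122/15, -43)
  seg 5: up by d11 = 18 → (-5122/15, -25)

d4 = 50
d5 = -43
d6 = -1209/5
d7 = -149/3
d8 = 123/20
d9 = -485/12
d10 = -403/5
d11 = 18
endpoint = (-5122/15, -25)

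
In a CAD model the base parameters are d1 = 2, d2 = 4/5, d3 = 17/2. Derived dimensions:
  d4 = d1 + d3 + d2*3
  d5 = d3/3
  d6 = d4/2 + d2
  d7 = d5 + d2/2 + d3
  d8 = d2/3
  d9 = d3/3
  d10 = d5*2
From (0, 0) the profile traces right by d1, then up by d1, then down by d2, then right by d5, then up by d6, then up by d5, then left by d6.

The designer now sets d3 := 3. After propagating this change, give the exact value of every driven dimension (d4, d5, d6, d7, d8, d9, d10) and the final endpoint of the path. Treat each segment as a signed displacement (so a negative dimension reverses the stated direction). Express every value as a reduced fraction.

d4 = 37/5
d5 = 1
d6 = 9/2
d7 = 22/5
d8 = 4/15
d9 = 1
d10 = 2
endpoint = (-3/2, 67/10)

Apply edit: d3 := 3
  d4 = d1 + d3 + d2*3 = 37/5
  d5 = d3/3 = 1
  d6 = d4/2 + d2 = 9/2
  d7 = d5 + d2/2 + d3 = 22/5
  d8 = d2/3 = 4/15
  d9 = d3/3 = 1
  d10 = d5*2 = 2
Walk from origin (0, 0):
  seg 1: right by d1 = 2 → (2, 0)
  seg 2: up by d1 = 2 → (2, 2)
  seg 3: down by d2 = 4/5 → (2, 6/5)
  seg 4: right by d5 = 1 → (3, 6/5)
  seg 5: up by d6 = 9/2 → (3, 57/10)
  seg 6: up by d5 = 1 → (3, 67/10)
  seg 7: left by d6 = 9/2 → (-3/2, 67/10)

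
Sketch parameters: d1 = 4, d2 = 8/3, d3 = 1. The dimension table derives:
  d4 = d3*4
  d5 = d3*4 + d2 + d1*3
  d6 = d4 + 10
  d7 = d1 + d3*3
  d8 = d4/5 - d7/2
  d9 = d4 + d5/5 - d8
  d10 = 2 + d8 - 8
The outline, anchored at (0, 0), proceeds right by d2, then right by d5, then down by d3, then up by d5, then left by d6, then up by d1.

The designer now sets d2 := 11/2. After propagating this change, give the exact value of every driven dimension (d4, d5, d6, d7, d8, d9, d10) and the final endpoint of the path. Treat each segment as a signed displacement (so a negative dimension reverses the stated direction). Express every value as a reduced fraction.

d4 = 4
d5 = 43/2
d6 = 14
d7 = 7
d8 = -27/10
d9 = 11
d10 = -87/10
endpoint = (13, 49/2)

Apply edit: d2 := 11/2
  d4 = d3*4 = 4
  d5 = d3*4 + d2 + d1*3 = 43/2
  d6 = d4 + 10 = 14
  d7 = d1 + d3*3 = 7
  d8 = d4/5 - d7/2 = -27/10
  d9 = d4 + d5/5 - d8 = 11
  d10 = 2 + d8 - 8 = -87/10
Walk from origin (0, 0):
  seg 1: right by d2 = 11/2 → (11/2, 0)
  seg 2: right by d5 = 43/2 → (27, 0)
  seg 3: down by d3 = 1 → (27, -1)
  seg 4: up by d5 = 43/2 → (27, 41/2)
  seg 5: left by d6 = 14 → (13, 41/2)
  seg 6: up by d1 = 4 → (13, 49/2)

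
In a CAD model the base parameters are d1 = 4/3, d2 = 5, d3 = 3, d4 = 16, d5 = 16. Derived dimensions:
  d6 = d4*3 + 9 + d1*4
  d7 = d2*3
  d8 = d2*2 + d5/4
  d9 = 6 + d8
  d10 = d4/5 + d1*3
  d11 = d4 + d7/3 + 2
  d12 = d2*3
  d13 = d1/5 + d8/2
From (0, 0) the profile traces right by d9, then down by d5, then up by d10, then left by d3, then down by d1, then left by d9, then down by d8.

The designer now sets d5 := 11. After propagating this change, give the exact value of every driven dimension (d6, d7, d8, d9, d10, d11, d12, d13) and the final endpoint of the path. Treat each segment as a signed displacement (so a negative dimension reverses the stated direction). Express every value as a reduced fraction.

Apply edit: d5 := 11
  d6 = d4*3 + 9 + d1*4 = 187/3
  d7 = d2*3 = 15
  d8 = d2*2 + d5/4 = 51/4
  d9 = 6 + d8 = 75/4
  d10 = d4/5 + d1*3 = 36/5
  d11 = d4 + d7/3 + 2 = 23
  d12 = d2*3 = 15
  d13 = d1/5 + d8/2 = 797/120
Walk from origin (0, 0):
  seg 1: right by d9 = 75/4 → (75/4, 0)
  seg 2: down by d5 = 11 → (75/4, -11)
  seg 3: up by d10 = 36/5 → (75/4, -19/5)
  seg 4: left by d3 = 3 → (63/4, -19/5)
  seg 5: down by d1 = 4/3 → (63/4, -77/15)
  seg 6: left by d9 = 75/4 → (-3, -77/15)
  seg 7: down by d8 = 51/4 → (-3, -1073/60)

d6 = 187/3
d7 = 15
d8 = 51/4
d9 = 75/4
d10 = 36/5
d11 = 23
d12 = 15
d13 = 797/120
endpoint = (-3, -1073/60)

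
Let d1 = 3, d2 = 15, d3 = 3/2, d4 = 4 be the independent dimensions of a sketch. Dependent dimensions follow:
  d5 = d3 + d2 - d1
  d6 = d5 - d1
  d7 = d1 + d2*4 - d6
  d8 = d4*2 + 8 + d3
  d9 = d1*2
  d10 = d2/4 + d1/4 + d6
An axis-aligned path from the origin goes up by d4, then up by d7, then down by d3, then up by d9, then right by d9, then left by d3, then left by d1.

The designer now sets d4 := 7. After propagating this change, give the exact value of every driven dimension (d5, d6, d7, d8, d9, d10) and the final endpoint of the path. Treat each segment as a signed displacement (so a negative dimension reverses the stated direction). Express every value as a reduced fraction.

d5 = 27/2
d6 = 21/2
d7 = 105/2
d8 = 47/2
d9 = 6
d10 = 15
endpoint = (3/2, 64)

Apply edit: d4 := 7
  d5 = d3 + d2 - d1 = 27/2
  d6 = d5 - d1 = 21/2
  d7 = d1 + d2*4 - d6 = 105/2
  d8 = d4*2 + 8 + d3 = 47/2
  d9 = d1*2 = 6
  d10 = d2/4 + d1/4 + d6 = 15
Walk from origin (0, 0):
  seg 1: up by d4 = 7 → (0, 7)
  seg 2: up by d7 = 105/2 → (0, 119/2)
  seg 3: down by d3 = 3/2 → (0, 58)
  seg 4: up by d9 = 6 → (0, 64)
  seg 5: right by d9 = 6 → (6, 64)
  seg 6: left by d3 = 3/2 → (9/2, 64)
  seg 7: left by d1 = 3 → (3/2, 64)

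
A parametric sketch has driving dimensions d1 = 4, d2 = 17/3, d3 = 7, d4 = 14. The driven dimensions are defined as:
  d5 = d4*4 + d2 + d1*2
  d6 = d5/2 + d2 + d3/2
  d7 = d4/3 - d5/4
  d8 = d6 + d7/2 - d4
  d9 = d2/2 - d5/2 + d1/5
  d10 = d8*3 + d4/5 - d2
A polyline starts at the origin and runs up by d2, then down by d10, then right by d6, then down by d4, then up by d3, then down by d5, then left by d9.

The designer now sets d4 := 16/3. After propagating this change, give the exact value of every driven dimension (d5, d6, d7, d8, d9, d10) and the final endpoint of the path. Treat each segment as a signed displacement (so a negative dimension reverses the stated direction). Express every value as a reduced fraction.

Apply edit: d4 := 16/3
  d5 = d4*4 + d2 + d1*2 = 35
  d6 = d5/2 + d2 + d3/2 = 80/3
  d7 = d4/3 - d5/4 = -251/36
  d8 = d6 + d7/2 - d4 = 1285/72
  d9 = d2/2 - d5/2 + d1/5 = -208/15
  d10 = d8*3 + d4/5 - d2 = 5873/120
Walk from origin (0, 0):
  seg 1: up by d2 = 17/3 → (0, 17/3)
  seg 2: down by d10 = 5873/120 → (0, -1731/40)
  seg 3: right by d6 = 80/3 → (80/3, -1731/40)
  seg 4: down by d4 = 16/3 → (80/3, -5833/120)
  seg 5: up by d3 = 7 → (80/3, -4993/120)
  seg 6: down by d5 = 35 → (80/3, -9193/120)
  seg 7: left by d9 = -208/15 → (608/15, -9193/120)

d5 = 35
d6 = 80/3
d7 = -251/36
d8 = 1285/72
d9 = -208/15
d10 = 5873/120
endpoint = (608/15, -9193/120)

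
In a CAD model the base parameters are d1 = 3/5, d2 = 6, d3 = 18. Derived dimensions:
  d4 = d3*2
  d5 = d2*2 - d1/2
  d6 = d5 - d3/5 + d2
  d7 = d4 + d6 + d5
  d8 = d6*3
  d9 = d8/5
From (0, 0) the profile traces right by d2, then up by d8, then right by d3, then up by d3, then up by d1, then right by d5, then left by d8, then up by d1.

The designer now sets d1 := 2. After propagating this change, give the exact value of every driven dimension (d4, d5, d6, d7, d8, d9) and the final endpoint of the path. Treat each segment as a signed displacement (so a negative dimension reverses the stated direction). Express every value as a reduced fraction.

Apply edit: d1 := 2
  d4 = d3*2 = 36
  d5 = d2*2 - d1/2 = 11
  d6 = d5 - d3/5 + d2 = 67/5
  d7 = d4 + d6 + d5 = 302/5
  d8 = d6*3 = 201/5
  d9 = d8/5 = 201/25
Walk from origin (0, 0):
  seg 1: right by d2 = 6 → (6, 0)
  seg 2: up by d8 = 201/5 → (6, 201/5)
  seg 3: right by d3 = 18 → (24, 201/5)
  seg 4: up by d3 = 18 → (24, 291/5)
  seg 5: up by d1 = 2 → (24, 301/5)
  seg 6: right by d5 = 11 → (35, 301/5)
  seg 7: left by d8 = 201/5 → (-26/5, 301/5)
  seg 8: up by d1 = 2 → (-26/5, 311/5)

d4 = 36
d5 = 11
d6 = 67/5
d7 = 302/5
d8 = 201/5
d9 = 201/25
endpoint = (-26/5, 311/5)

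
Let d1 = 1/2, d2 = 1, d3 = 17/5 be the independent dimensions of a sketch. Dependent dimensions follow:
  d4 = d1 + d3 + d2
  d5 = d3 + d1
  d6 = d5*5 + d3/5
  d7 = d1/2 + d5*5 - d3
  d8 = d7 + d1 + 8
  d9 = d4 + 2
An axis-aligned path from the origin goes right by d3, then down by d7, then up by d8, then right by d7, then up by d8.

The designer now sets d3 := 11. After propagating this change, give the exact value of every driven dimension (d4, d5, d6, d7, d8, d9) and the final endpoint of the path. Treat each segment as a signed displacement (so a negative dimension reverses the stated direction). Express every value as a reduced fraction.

Apply edit: d3 := 11
  d4 = d1 + d3 + d2 = 25/2
  d5 = d3 + d1 = 23/2
  d6 = d5*5 + d3/5 = 597/10
  d7 = d1/2 + d5*5 - d3 = 187/4
  d8 = d7 + d1 + 8 = 221/4
  d9 = d4 + 2 = 29/2
Walk from origin (0, 0):
  seg 1: right by d3 = 11 → (11, 0)
  seg 2: down by d7 = 187/4 → (11, -187/4)
  seg 3: up by d8 = 221/4 → (11, 17/2)
  seg 4: right by d7 = 187/4 → (231/4, 17/2)
  seg 5: up by d8 = 221/4 → (231/4, 255/4)

d4 = 25/2
d5 = 23/2
d6 = 597/10
d7 = 187/4
d8 = 221/4
d9 = 29/2
endpoint = (231/4, 255/4)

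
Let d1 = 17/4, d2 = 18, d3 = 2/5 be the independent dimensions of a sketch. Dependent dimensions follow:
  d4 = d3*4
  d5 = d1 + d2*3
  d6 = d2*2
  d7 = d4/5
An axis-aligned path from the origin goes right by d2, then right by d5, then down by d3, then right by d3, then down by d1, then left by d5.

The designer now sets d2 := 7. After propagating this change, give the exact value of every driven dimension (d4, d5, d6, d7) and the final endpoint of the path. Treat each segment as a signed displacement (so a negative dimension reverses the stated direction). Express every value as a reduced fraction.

Apply edit: d2 := 7
  d4 = d3*4 = 8/5
  d5 = d1 + d2*3 = 101/4
  d6 = d2*2 = 14
  d7 = d4/5 = 8/25
Walk from origin (0, 0):
  seg 1: right by d2 = 7 → (7, 0)
  seg 2: right by d5 = 101/4 → (129/4, 0)
  seg 3: down by d3 = 2/5 → (129/4, -2/5)
  seg 4: right by d3 = 2/5 → (653/20, -2/5)
  seg 5: down by d1 = 17/4 → (653/20, -93/20)
  seg 6: left by d5 = 101/4 → (37/5, -93/20)

d4 = 8/5
d5 = 101/4
d6 = 14
d7 = 8/25
endpoint = (37/5, -93/20)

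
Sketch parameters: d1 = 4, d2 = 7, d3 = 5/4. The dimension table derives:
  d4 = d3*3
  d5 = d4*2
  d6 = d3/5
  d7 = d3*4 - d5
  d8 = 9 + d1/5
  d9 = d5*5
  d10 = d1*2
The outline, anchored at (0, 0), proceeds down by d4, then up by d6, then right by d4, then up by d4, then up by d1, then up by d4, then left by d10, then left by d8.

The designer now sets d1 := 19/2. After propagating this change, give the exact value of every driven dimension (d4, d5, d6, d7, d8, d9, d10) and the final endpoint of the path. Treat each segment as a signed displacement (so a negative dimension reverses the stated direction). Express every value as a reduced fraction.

Apply edit: d1 := 19/2
  d4 = d3*3 = 15/4
  d5 = d4*2 = 15/2
  d6 = d3/5 = 1/4
  d7 = d3*4 - d5 = -5/2
  d8 = 9 + d1/5 = 109/10
  d9 = d5*5 = 75/2
  d10 = d1*2 = 19
Walk from origin (0, 0):
  seg 1: down by d4 = 15/4 → (0, -15/4)
  seg 2: up by d6 = 1/4 → (0, -7/2)
  seg 3: right by d4 = 15/4 → (15/4, -7/2)
  seg 4: up by d4 = 15/4 → (15/4, 1/4)
  seg 5: up by d1 = 19/2 → (15/4, 39/4)
  seg 6: up by d4 = 15/4 → (15/4, 27/2)
  seg 7: left by d10 = 19 → (-61/4, 27/2)
  seg 8: left by d8 = 109/10 → (-523/20, 27/2)

d4 = 15/4
d5 = 15/2
d6 = 1/4
d7 = -5/2
d8 = 109/10
d9 = 75/2
d10 = 19
endpoint = (-523/20, 27/2)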